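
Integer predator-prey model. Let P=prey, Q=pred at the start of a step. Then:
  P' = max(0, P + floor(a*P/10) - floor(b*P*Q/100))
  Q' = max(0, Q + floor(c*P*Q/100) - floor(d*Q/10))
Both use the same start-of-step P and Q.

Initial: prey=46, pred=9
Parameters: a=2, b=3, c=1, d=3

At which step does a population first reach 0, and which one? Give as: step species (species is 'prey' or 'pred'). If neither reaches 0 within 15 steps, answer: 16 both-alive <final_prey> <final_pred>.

Step 1: prey: 46+9-12=43; pred: 9+4-2=11
Step 2: prey: 43+8-14=37; pred: 11+4-3=12
Step 3: prey: 37+7-13=31; pred: 12+4-3=13
Step 4: prey: 31+6-12=25; pred: 13+4-3=14
Step 5: prey: 25+5-10=20; pred: 14+3-4=13
Step 6: prey: 20+4-7=17; pred: 13+2-3=12
Step 7: prey: 17+3-6=14; pred: 12+2-3=11
Step 8: prey: 14+2-4=12; pred: 11+1-3=9
Step 9: prey: 12+2-3=11; pred: 9+1-2=8
Step 10: prey: 11+2-2=11; pred: 8+0-2=6
Step 11: prey: 11+2-1=12; pred: 6+0-1=5
Step 12: prey: 12+2-1=13; pred: 5+0-1=4
Step 13: prey: 13+2-1=14; pred: 4+0-1=3
Step 14: prey: 14+2-1=15; pred: 3+0-0=3
Step 15: prey: 15+3-1=17; pred: 3+0-0=3
No extinction within 15 steps

Answer: 16 both-alive 17 3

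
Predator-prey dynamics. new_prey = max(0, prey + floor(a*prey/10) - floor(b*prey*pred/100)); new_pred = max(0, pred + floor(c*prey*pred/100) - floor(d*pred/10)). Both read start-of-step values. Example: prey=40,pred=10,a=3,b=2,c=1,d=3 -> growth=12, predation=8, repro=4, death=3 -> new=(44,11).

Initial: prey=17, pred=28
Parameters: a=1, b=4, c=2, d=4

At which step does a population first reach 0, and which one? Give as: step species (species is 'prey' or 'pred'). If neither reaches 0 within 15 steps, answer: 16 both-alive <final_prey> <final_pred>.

Step 1: prey: 17+1-19=0; pred: 28+9-11=26
First extinction: prey at step 1

Answer: 1 prey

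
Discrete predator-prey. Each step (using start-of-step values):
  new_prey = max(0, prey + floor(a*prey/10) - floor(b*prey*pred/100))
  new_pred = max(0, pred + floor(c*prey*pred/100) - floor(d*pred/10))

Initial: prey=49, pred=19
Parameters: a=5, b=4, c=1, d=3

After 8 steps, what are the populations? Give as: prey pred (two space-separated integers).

Answer: 6 6

Derivation:
Step 1: prey: 49+24-37=36; pred: 19+9-5=23
Step 2: prey: 36+18-33=21; pred: 23+8-6=25
Step 3: prey: 21+10-21=10; pred: 25+5-7=23
Step 4: prey: 10+5-9=6; pred: 23+2-6=19
Step 5: prey: 6+3-4=5; pred: 19+1-5=15
Step 6: prey: 5+2-3=4; pred: 15+0-4=11
Step 7: prey: 4+2-1=5; pred: 11+0-3=8
Step 8: prey: 5+2-1=6; pred: 8+0-2=6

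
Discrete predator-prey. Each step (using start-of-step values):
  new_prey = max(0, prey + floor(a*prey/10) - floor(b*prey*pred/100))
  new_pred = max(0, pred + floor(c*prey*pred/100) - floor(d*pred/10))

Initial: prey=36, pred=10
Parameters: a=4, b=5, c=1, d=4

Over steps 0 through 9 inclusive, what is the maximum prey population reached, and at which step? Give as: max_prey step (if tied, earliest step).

Answer: 41 9

Derivation:
Step 1: prey: 36+14-18=32; pred: 10+3-4=9
Step 2: prey: 32+12-14=30; pred: 9+2-3=8
Step 3: prey: 30+12-12=30; pred: 8+2-3=7
Step 4: prey: 30+12-10=32; pred: 7+2-2=7
Step 5: prey: 32+12-11=33; pred: 7+2-2=7
Step 6: prey: 33+13-11=35; pred: 7+2-2=7
Step 7: prey: 35+14-12=37; pred: 7+2-2=7
Step 8: prey: 37+14-12=39; pred: 7+2-2=7
Step 9: prey: 39+15-13=41; pred: 7+2-2=7
Max prey = 41 at step 9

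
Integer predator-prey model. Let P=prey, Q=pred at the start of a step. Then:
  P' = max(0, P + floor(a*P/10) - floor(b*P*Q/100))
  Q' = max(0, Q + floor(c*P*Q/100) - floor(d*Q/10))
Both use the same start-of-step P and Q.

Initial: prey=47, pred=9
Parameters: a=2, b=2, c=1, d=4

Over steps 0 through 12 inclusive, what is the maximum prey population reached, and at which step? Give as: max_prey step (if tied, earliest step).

Answer: 48 1

Derivation:
Step 1: prey: 47+9-8=48; pred: 9+4-3=10
Step 2: prey: 48+9-9=48; pred: 10+4-4=10
Step 3: prey: 48+9-9=48; pred: 10+4-4=10
Step 4: prey: 48+9-9=48; pred: 10+4-4=10
Step 5: prey: 48+9-9=48; pred: 10+4-4=10
Step 6: prey: 48+9-9=48; pred: 10+4-4=10
Step 7: prey: 48+9-9=48; pred: 10+4-4=10
Step 8: prey: 48+9-9=48; pred: 10+4-4=10
Step 9: prey: 48+9-9=48; pred: 10+4-4=10
Step 10: prey: 48+9-9=48; pred: 10+4-4=10
Step 11: prey: 48+9-9=48; pred: 10+4-4=10
Step 12: prey: 48+9-9=48; pred: 10+4-4=10
Max prey = 48 at step 1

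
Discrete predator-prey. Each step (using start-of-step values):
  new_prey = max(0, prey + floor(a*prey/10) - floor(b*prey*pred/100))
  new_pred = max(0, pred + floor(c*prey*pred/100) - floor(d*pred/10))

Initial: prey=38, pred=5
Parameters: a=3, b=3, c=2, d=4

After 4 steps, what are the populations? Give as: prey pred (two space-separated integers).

Step 1: prey: 38+11-5=44; pred: 5+3-2=6
Step 2: prey: 44+13-7=50; pred: 6+5-2=9
Step 3: prey: 50+15-13=52; pred: 9+9-3=15
Step 4: prey: 52+15-23=44; pred: 15+15-6=24

Answer: 44 24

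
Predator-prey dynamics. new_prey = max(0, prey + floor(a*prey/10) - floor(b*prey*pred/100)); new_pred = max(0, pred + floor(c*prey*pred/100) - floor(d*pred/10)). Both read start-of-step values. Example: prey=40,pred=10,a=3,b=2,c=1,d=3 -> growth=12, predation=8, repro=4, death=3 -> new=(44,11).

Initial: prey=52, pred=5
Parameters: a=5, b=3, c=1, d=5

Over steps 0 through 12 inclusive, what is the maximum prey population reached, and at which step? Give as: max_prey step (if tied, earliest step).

Step 1: prey: 52+26-7=71; pred: 5+2-2=5
Step 2: prey: 71+35-10=96; pred: 5+3-2=6
Step 3: prey: 96+48-17=127; pred: 6+5-3=8
Step 4: prey: 127+63-30=160; pred: 8+10-4=14
Step 5: prey: 160+80-67=173; pred: 14+22-7=29
Step 6: prey: 173+86-150=109; pred: 29+50-14=65
Step 7: prey: 109+54-212=0; pred: 65+70-32=103
Step 8: prey: 0+0-0=0; pred: 103+0-51=52
Step 9: prey: 0+0-0=0; pred: 52+0-26=26
Step 10: prey: 0+0-0=0; pred: 26+0-13=13
Step 11: prey: 0+0-0=0; pred: 13+0-6=7
Step 12: prey: 0+0-0=0; pred: 7+0-3=4
Max prey = 173 at step 5

Answer: 173 5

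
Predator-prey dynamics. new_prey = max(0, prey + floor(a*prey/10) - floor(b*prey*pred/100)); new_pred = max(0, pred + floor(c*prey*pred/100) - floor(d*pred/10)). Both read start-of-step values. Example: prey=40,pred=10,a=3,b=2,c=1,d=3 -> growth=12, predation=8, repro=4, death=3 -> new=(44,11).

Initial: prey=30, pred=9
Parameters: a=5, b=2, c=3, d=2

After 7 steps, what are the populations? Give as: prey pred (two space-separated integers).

Step 1: prey: 30+15-5=40; pred: 9+8-1=16
Step 2: prey: 40+20-12=48; pred: 16+19-3=32
Step 3: prey: 48+24-30=42; pred: 32+46-6=72
Step 4: prey: 42+21-60=3; pred: 72+90-14=148
Step 5: prey: 3+1-8=0; pred: 148+13-29=132
Step 6: prey: 0+0-0=0; pred: 132+0-26=106
Step 7: prey: 0+0-0=0; pred: 106+0-21=85

Answer: 0 85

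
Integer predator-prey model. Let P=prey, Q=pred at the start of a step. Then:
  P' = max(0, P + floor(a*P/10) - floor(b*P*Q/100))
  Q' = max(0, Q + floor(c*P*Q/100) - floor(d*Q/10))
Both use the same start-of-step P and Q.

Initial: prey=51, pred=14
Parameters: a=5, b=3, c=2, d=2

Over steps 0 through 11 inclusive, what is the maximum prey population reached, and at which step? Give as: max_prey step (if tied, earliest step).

Answer: 55 1

Derivation:
Step 1: prey: 51+25-21=55; pred: 14+14-2=26
Step 2: prey: 55+27-42=40; pred: 26+28-5=49
Step 3: prey: 40+20-58=2; pred: 49+39-9=79
Step 4: prey: 2+1-4=0; pred: 79+3-15=67
Step 5: prey: 0+0-0=0; pred: 67+0-13=54
Step 6: prey: 0+0-0=0; pred: 54+0-10=44
Step 7: prey: 0+0-0=0; pred: 44+0-8=36
Step 8: prey: 0+0-0=0; pred: 36+0-7=29
Step 9: prey: 0+0-0=0; pred: 29+0-5=24
Step 10: prey: 0+0-0=0; pred: 24+0-4=20
Step 11: prey: 0+0-0=0; pred: 20+0-4=16
Max prey = 55 at step 1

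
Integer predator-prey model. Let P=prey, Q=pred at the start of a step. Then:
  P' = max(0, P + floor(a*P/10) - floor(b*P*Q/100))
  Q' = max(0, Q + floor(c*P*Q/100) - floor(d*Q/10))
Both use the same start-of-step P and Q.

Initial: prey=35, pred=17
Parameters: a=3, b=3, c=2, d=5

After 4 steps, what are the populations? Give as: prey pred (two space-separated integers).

Step 1: prey: 35+10-17=28; pred: 17+11-8=20
Step 2: prey: 28+8-16=20; pred: 20+11-10=21
Step 3: prey: 20+6-12=14; pred: 21+8-10=19
Step 4: prey: 14+4-7=11; pred: 19+5-9=15

Answer: 11 15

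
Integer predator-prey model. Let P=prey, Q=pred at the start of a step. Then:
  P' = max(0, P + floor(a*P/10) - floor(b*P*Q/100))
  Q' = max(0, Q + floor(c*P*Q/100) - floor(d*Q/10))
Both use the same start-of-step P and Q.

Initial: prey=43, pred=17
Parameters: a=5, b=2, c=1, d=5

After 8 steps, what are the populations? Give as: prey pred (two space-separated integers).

Step 1: prey: 43+21-14=50; pred: 17+7-8=16
Step 2: prey: 50+25-16=59; pred: 16+8-8=16
Step 3: prey: 59+29-18=70; pred: 16+9-8=17
Step 4: prey: 70+35-23=82; pred: 17+11-8=20
Step 5: prey: 82+41-32=91; pred: 20+16-10=26
Step 6: prey: 91+45-47=89; pred: 26+23-13=36
Step 7: prey: 89+44-64=69; pred: 36+32-18=50
Step 8: prey: 69+34-69=34; pred: 50+34-25=59

Answer: 34 59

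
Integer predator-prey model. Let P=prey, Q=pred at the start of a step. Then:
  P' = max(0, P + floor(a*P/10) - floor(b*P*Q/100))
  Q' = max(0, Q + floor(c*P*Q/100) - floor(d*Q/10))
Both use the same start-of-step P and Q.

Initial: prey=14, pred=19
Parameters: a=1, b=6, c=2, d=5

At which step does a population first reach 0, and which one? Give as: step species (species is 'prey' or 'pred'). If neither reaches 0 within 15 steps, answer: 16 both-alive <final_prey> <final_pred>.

Answer: 1 prey

Derivation:
Step 1: prey: 14+1-15=0; pred: 19+5-9=15
First extinction: prey at step 1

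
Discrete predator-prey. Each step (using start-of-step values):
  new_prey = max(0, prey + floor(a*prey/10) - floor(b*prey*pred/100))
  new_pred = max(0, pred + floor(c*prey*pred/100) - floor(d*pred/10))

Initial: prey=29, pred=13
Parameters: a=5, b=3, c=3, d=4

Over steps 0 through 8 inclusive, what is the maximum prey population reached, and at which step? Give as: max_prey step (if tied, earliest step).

Step 1: prey: 29+14-11=32; pred: 13+11-5=19
Step 2: prey: 32+16-18=30; pred: 19+18-7=30
Step 3: prey: 30+15-27=18; pred: 30+27-12=45
Step 4: prey: 18+9-24=3; pred: 45+24-18=51
Step 5: prey: 3+1-4=0; pred: 51+4-20=35
Step 6: prey: 0+0-0=0; pred: 35+0-14=21
Step 7: prey: 0+0-0=0; pred: 21+0-8=13
Step 8: prey: 0+0-0=0; pred: 13+0-5=8
Max prey = 32 at step 1

Answer: 32 1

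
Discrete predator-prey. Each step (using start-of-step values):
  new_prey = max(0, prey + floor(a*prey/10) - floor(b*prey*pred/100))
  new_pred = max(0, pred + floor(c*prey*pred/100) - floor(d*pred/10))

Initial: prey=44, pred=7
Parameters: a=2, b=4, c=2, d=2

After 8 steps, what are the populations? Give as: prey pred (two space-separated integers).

Step 1: prey: 44+8-12=40; pred: 7+6-1=12
Step 2: prey: 40+8-19=29; pred: 12+9-2=19
Step 3: prey: 29+5-22=12; pred: 19+11-3=27
Step 4: prey: 12+2-12=2; pred: 27+6-5=28
Step 5: prey: 2+0-2=0; pred: 28+1-5=24
Step 6: prey: 0+0-0=0; pred: 24+0-4=20
Step 7: prey: 0+0-0=0; pred: 20+0-4=16
Step 8: prey: 0+0-0=0; pred: 16+0-3=13

Answer: 0 13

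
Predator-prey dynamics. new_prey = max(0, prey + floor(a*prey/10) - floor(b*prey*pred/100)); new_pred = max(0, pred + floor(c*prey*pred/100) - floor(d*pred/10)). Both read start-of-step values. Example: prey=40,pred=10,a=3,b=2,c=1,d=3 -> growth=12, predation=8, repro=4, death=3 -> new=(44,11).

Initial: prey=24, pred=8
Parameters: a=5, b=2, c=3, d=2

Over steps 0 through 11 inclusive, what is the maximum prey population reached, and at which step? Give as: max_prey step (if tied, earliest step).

Step 1: prey: 24+12-3=33; pred: 8+5-1=12
Step 2: prey: 33+16-7=42; pred: 12+11-2=21
Step 3: prey: 42+21-17=46; pred: 21+26-4=43
Step 4: prey: 46+23-39=30; pred: 43+59-8=94
Step 5: prey: 30+15-56=0; pred: 94+84-18=160
Step 6: prey: 0+0-0=0; pred: 160+0-32=128
Step 7: prey: 0+0-0=0; pred: 128+0-25=103
Step 8: prey: 0+0-0=0; pred: 103+0-20=83
Step 9: prey: 0+0-0=0; pred: 83+0-16=67
Step 10: prey: 0+0-0=0; pred: 67+0-13=54
Step 11: prey: 0+0-0=0; pred: 54+0-10=44
Max prey = 46 at step 3

Answer: 46 3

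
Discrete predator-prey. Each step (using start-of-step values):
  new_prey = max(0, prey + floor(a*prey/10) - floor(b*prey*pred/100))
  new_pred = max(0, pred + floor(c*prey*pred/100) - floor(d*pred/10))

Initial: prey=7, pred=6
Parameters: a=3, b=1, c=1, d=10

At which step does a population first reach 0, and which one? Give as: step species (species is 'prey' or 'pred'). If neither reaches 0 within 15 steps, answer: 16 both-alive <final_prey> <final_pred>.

Step 1: prey: 7+2-0=9; pred: 6+0-6=0
First extinction: pred at step 1

Answer: 1 pred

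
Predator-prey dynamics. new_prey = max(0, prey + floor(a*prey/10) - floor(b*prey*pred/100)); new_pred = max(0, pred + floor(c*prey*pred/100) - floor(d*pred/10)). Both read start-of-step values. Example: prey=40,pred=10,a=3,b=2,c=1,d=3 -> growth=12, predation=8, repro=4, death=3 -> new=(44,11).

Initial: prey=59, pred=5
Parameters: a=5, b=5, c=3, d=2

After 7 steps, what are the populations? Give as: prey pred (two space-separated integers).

Answer: 0 42

Derivation:
Step 1: prey: 59+29-14=74; pred: 5+8-1=12
Step 2: prey: 74+37-44=67; pred: 12+26-2=36
Step 3: prey: 67+33-120=0; pred: 36+72-7=101
Step 4: prey: 0+0-0=0; pred: 101+0-20=81
Step 5: prey: 0+0-0=0; pred: 81+0-16=65
Step 6: prey: 0+0-0=0; pred: 65+0-13=52
Step 7: prey: 0+0-0=0; pred: 52+0-10=42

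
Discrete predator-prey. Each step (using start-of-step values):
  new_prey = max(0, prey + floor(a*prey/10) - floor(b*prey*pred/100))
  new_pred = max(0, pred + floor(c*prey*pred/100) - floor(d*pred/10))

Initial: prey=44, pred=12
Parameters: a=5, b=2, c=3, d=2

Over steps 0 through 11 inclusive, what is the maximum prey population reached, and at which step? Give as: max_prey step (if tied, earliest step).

Step 1: prey: 44+22-10=56; pred: 12+15-2=25
Step 2: prey: 56+28-28=56; pred: 25+42-5=62
Step 3: prey: 56+28-69=15; pred: 62+104-12=154
Step 4: prey: 15+7-46=0; pred: 154+69-30=193
Step 5: prey: 0+0-0=0; pred: 193+0-38=155
Step 6: prey: 0+0-0=0; pred: 155+0-31=124
Step 7: prey: 0+0-0=0; pred: 124+0-24=100
Step 8: prey: 0+0-0=0; pred: 100+0-20=80
Step 9: prey: 0+0-0=0; pred: 80+0-16=64
Step 10: prey: 0+0-0=0; pred: 64+0-12=52
Step 11: prey: 0+0-0=0; pred: 52+0-10=42
Max prey = 56 at step 1

Answer: 56 1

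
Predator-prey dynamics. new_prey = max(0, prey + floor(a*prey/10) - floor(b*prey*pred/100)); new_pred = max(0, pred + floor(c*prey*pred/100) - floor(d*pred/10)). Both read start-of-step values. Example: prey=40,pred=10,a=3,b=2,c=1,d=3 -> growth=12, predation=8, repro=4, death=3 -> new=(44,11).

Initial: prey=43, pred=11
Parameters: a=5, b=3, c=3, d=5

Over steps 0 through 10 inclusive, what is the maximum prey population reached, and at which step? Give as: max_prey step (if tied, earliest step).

Step 1: prey: 43+21-14=50; pred: 11+14-5=20
Step 2: prey: 50+25-30=45; pred: 20+30-10=40
Step 3: prey: 45+22-54=13; pred: 40+54-20=74
Step 4: prey: 13+6-28=0; pred: 74+28-37=65
Step 5: prey: 0+0-0=0; pred: 65+0-32=33
Step 6: prey: 0+0-0=0; pred: 33+0-16=17
Step 7: prey: 0+0-0=0; pred: 17+0-8=9
Step 8: prey: 0+0-0=0; pred: 9+0-4=5
Step 9: prey: 0+0-0=0; pred: 5+0-2=3
Step 10: prey: 0+0-0=0; pred: 3+0-1=2
Max prey = 50 at step 1

Answer: 50 1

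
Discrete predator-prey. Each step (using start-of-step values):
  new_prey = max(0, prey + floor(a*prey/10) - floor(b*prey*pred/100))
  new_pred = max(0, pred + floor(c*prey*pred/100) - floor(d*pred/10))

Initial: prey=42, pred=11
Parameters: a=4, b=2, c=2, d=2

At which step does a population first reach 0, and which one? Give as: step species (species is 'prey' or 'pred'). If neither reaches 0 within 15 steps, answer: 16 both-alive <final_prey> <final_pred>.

Answer: 5 prey

Derivation:
Step 1: prey: 42+16-9=49; pred: 11+9-2=18
Step 2: prey: 49+19-17=51; pred: 18+17-3=32
Step 3: prey: 51+20-32=39; pred: 32+32-6=58
Step 4: prey: 39+15-45=9; pred: 58+45-11=92
Step 5: prey: 9+3-16=0; pred: 92+16-18=90
First extinction: prey at step 5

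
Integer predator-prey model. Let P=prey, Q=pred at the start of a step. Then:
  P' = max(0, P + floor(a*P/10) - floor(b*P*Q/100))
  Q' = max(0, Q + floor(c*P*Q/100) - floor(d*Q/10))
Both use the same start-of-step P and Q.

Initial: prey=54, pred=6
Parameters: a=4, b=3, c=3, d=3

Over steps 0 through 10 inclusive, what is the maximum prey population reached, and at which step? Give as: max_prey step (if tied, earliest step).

Step 1: prey: 54+21-9=66; pred: 6+9-1=14
Step 2: prey: 66+26-27=65; pred: 14+27-4=37
Step 3: prey: 65+26-72=19; pred: 37+72-11=98
Step 4: prey: 19+7-55=0; pred: 98+55-29=124
Step 5: prey: 0+0-0=0; pred: 124+0-37=87
Step 6: prey: 0+0-0=0; pred: 87+0-26=61
Step 7: prey: 0+0-0=0; pred: 61+0-18=43
Step 8: prey: 0+0-0=0; pred: 43+0-12=31
Step 9: prey: 0+0-0=0; pred: 31+0-9=22
Step 10: prey: 0+0-0=0; pred: 22+0-6=16
Max prey = 66 at step 1

Answer: 66 1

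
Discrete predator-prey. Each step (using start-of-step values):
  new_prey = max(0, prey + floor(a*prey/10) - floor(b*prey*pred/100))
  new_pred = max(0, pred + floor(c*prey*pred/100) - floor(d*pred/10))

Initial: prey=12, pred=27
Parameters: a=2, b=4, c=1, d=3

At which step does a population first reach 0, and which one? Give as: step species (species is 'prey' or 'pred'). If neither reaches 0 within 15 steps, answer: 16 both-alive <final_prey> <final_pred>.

Answer: 16 both-alive 1 3

Derivation:
Step 1: prey: 12+2-12=2; pred: 27+3-8=22
Step 2: prey: 2+0-1=1; pred: 22+0-6=16
Step 3: prey: 1+0-0=1; pred: 16+0-4=12
Step 4: prey: 1+0-0=1; pred: 12+0-3=9
Step 5: prey: 1+0-0=1; pred: 9+0-2=7
Step 6: prey: 1+0-0=1; pred: 7+0-2=5
Step 7: prey: 1+0-0=1; pred: 5+0-1=4
Step 8: prey: 1+0-0=1; pred: 4+0-1=3
Step 9: prey: 1+0-0=1; pred: 3+0-0=3
Steps 10-15: state stable at prey=1, pred=3 (no change)
No extinction within 15 steps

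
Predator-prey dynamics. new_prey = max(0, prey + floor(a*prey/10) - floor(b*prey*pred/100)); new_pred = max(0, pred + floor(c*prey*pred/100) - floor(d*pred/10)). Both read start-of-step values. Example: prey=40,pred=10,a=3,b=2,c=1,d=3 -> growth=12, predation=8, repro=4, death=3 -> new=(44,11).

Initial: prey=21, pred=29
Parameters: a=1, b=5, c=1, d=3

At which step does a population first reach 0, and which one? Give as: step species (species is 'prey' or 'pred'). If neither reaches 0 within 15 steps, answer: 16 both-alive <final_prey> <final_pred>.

Step 1: prey: 21+2-30=0; pred: 29+6-8=27
First extinction: prey at step 1

Answer: 1 prey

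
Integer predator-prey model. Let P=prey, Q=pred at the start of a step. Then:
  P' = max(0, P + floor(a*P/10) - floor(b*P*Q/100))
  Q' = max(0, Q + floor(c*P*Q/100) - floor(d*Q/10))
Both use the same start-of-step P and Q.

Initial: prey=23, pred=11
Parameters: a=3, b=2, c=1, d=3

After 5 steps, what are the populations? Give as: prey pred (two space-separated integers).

Step 1: prey: 23+6-5=24; pred: 11+2-3=10
Step 2: prey: 24+7-4=27; pred: 10+2-3=9
Step 3: prey: 27+8-4=31; pred: 9+2-2=9
Step 4: prey: 31+9-5=35; pred: 9+2-2=9
Step 5: prey: 35+10-6=39; pred: 9+3-2=10

Answer: 39 10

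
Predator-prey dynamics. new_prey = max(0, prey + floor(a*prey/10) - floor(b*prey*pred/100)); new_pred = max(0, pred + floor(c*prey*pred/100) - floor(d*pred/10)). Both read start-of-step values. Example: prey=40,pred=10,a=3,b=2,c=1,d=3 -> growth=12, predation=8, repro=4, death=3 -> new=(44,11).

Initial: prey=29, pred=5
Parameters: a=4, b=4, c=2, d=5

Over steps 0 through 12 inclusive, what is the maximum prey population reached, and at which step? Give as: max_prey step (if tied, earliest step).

Answer: 52 4

Derivation:
Step 1: prey: 29+11-5=35; pred: 5+2-2=5
Step 2: prey: 35+14-7=42; pred: 5+3-2=6
Step 3: prey: 42+16-10=48; pred: 6+5-3=8
Step 4: prey: 48+19-15=52; pred: 8+7-4=11
Step 5: prey: 52+20-22=50; pred: 11+11-5=17
Step 6: prey: 50+20-34=36; pred: 17+17-8=26
Step 7: prey: 36+14-37=13; pred: 26+18-13=31
Step 8: prey: 13+5-16=2; pred: 31+8-15=24
Step 9: prey: 2+0-1=1; pred: 24+0-12=12
Step 10: prey: 1+0-0=1; pred: 12+0-6=6
Step 11: prey: 1+0-0=1; pred: 6+0-3=3
Step 12: prey: 1+0-0=1; pred: 3+0-1=2
Max prey = 52 at step 4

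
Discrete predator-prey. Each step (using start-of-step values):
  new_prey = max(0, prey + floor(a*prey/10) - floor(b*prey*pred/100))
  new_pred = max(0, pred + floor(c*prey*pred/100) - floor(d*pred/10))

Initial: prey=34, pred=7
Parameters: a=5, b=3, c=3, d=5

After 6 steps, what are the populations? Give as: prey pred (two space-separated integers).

Answer: 0 35

Derivation:
Step 1: prey: 34+17-7=44; pred: 7+7-3=11
Step 2: prey: 44+22-14=52; pred: 11+14-5=20
Step 3: prey: 52+26-31=47; pred: 20+31-10=41
Step 4: prey: 47+23-57=13; pred: 41+57-20=78
Step 5: prey: 13+6-30=0; pred: 78+30-39=69
Step 6: prey: 0+0-0=0; pred: 69+0-34=35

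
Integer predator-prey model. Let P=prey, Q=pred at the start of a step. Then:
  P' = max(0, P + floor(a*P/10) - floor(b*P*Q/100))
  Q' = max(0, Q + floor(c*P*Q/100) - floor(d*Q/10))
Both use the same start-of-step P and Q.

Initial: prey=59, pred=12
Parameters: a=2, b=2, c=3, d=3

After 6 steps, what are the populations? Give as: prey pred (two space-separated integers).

Answer: 0 43

Derivation:
Step 1: prey: 59+11-14=56; pred: 12+21-3=30
Step 2: prey: 56+11-33=34; pred: 30+50-9=71
Step 3: prey: 34+6-48=0; pred: 71+72-21=122
Step 4: prey: 0+0-0=0; pred: 122+0-36=86
Step 5: prey: 0+0-0=0; pred: 86+0-25=61
Step 6: prey: 0+0-0=0; pred: 61+0-18=43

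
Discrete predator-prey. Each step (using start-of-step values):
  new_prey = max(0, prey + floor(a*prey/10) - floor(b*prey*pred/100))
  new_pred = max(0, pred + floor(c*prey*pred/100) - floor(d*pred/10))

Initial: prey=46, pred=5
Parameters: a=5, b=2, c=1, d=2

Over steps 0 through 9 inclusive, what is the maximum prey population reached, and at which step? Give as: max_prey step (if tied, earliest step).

Step 1: prey: 46+23-4=65; pred: 5+2-1=6
Step 2: prey: 65+32-7=90; pred: 6+3-1=8
Step 3: prey: 90+45-14=121; pred: 8+7-1=14
Step 4: prey: 121+60-33=148; pred: 14+16-2=28
Step 5: prey: 148+74-82=140; pred: 28+41-5=64
Step 6: prey: 140+70-179=31; pred: 64+89-12=141
Step 7: prey: 31+15-87=0; pred: 141+43-28=156
Step 8: prey: 0+0-0=0; pred: 156+0-31=125
Step 9: prey: 0+0-0=0; pred: 125+0-25=100
Max prey = 148 at step 4

Answer: 148 4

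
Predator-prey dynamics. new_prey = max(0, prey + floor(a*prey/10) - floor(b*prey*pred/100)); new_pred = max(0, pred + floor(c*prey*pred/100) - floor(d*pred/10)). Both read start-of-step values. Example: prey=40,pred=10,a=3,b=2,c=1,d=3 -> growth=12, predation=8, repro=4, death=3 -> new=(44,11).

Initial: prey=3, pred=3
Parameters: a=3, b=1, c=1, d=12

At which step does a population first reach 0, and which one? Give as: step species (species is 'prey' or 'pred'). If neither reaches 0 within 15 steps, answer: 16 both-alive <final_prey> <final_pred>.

Answer: 1 pred

Derivation:
Step 1: prey: 3+0-0=3; pred: 3+0-3=0
First extinction: pred at step 1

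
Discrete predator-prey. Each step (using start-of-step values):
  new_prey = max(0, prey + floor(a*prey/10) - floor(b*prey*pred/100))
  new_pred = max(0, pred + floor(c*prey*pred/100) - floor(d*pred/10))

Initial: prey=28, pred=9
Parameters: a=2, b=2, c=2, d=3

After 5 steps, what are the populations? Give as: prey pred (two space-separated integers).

Step 1: prey: 28+5-5=28; pred: 9+5-2=12
Step 2: prey: 28+5-6=27; pred: 12+6-3=15
Step 3: prey: 27+5-8=24; pred: 15+8-4=19
Step 4: prey: 24+4-9=19; pred: 19+9-5=23
Step 5: prey: 19+3-8=14; pred: 23+8-6=25

Answer: 14 25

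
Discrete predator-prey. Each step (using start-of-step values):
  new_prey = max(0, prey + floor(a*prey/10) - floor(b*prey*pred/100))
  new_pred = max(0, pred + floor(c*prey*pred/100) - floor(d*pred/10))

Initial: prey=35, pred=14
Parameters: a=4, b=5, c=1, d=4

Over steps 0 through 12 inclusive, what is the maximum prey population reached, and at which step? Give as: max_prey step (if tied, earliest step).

Step 1: prey: 35+14-24=25; pred: 14+4-5=13
Step 2: prey: 25+10-16=19; pred: 13+3-5=11
Step 3: prey: 19+7-10=16; pred: 11+2-4=9
Step 4: prey: 16+6-7=15; pred: 9+1-3=7
Step 5: prey: 15+6-5=16; pred: 7+1-2=6
Step 6: prey: 16+6-4=18; pred: 6+0-2=4
Step 7: prey: 18+7-3=22; pred: 4+0-1=3
Step 8: prey: 22+8-3=27; pred: 3+0-1=2
Step 9: prey: 27+10-2=35; pred: 2+0-0=2
Step 10: prey: 35+14-3=46; pred: 2+0-0=2
Step 11: prey: 46+18-4=60; pred: 2+0-0=2
Step 12: prey: 60+24-6=78; pred: 2+1-0=3
Max prey = 78 at step 12

Answer: 78 12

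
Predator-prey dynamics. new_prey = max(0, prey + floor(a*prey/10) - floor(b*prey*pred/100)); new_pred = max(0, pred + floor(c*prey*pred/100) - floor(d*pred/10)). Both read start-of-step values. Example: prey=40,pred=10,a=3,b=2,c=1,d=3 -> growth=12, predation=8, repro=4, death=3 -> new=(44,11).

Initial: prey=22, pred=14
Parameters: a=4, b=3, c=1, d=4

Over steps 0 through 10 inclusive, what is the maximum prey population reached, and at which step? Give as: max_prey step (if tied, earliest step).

Step 1: prey: 22+8-9=21; pred: 14+3-5=12
Step 2: prey: 21+8-7=22; pred: 12+2-4=10
Step 3: prey: 22+8-6=24; pred: 10+2-4=8
Step 4: prey: 24+9-5=28; pred: 8+1-3=6
Step 5: prey: 28+11-5=34; pred: 6+1-2=5
Step 6: prey: 34+13-5=42; pred: 5+1-2=4
Step 7: prey: 42+16-5=53; pred: 4+1-1=4
Step 8: prey: 53+21-6=68; pred: 4+2-1=5
Step 9: prey: 68+27-10=85; pred: 5+3-2=6
Step 10: prey: 85+34-15=104; pred: 6+5-2=9
Max prey = 104 at step 10

Answer: 104 10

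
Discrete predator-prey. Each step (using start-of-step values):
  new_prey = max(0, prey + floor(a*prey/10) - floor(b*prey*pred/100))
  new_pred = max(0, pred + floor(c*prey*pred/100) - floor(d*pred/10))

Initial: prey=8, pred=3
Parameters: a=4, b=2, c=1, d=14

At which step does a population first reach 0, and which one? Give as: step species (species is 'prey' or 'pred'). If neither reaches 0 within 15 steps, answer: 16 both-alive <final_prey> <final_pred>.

Step 1: prey: 8+3-0=11; pred: 3+0-4=0
First extinction: pred at step 1

Answer: 1 pred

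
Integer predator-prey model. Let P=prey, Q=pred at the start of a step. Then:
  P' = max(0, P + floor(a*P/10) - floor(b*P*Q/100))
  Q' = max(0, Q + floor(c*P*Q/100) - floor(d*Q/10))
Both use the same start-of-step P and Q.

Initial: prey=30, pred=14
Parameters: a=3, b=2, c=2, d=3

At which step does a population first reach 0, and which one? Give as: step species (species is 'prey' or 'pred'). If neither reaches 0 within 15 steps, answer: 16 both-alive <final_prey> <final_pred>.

Answer: 16 both-alive 9 4

Derivation:
Step 1: prey: 30+9-8=31; pred: 14+8-4=18
Step 2: prey: 31+9-11=29; pred: 18+11-5=24
Step 3: prey: 29+8-13=24; pred: 24+13-7=30
Step 4: prey: 24+7-14=17; pred: 30+14-9=35
Step 5: prey: 17+5-11=11; pred: 35+11-10=36
Step 6: prey: 11+3-7=7; pred: 36+7-10=33
Step 7: prey: 7+2-4=5; pred: 33+4-9=28
Step 8: prey: 5+1-2=4; pred: 28+2-8=22
Step 9: prey: 4+1-1=4; pred: 22+1-6=17
Step 10: prey: 4+1-1=4; pred: 17+1-5=13
Step 11: prey: 4+1-1=4; pred: 13+1-3=11
Step 12: prey: 4+1-0=5; pred: 11+0-3=8
Step 13: prey: 5+1-0=6; pred: 8+0-2=6
Step 14: prey: 6+1-0=7; pred: 6+0-1=5
Step 15: prey: 7+2-0=9; pred: 5+0-1=4
No extinction within 15 steps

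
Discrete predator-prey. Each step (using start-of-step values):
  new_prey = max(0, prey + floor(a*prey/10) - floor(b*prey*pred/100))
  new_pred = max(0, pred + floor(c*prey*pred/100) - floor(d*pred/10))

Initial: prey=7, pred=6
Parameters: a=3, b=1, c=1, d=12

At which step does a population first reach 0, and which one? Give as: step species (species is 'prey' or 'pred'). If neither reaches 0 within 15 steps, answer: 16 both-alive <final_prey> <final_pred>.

Answer: 1 pred

Derivation:
Step 1: prey: 7+2-0=9; pred: 6+0-7=0
First extinction: pred at step 1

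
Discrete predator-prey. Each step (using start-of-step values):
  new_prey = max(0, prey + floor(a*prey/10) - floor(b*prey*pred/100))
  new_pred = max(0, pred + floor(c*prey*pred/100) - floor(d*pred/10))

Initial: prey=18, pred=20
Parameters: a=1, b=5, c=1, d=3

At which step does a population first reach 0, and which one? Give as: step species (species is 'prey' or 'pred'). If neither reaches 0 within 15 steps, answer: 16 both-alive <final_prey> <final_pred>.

Answer: 16 both-alive 1 3

Derivation:
Step 1: prey: 18+1-18=1; pred: 20+3-6=17
Step 2: prey: 1+0-0=1; pred: 17+0-5=12
Step 3: prey: 1+0-0=1; pred: 12+0-3=9
Step 4: prey: 1+0-0=1; pred: 9+0-2=7
Step 5: prey: 1+0-0=1; pred: 7+0-2=5
Step 6: prey: 1+0-0=1; pred: 5+0-1=4
Step 7: prey: 1+0-0=1; pred: 4+0-1=3
Step 8: prey: 1+0-0=1; pred: 3+0-0=3
Steps 9-15: state stable at prey=1, pred=3 (no change)
No extinction within 15 steps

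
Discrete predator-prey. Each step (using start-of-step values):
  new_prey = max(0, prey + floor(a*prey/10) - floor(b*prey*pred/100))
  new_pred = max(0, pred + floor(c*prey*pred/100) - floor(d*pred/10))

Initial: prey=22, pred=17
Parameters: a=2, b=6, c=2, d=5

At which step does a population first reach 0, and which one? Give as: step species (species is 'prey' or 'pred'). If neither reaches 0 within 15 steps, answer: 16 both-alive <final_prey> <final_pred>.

Step 1: prey: 22+4-22=4; pred: 17+7-8=16
Step 2: prey: 4+0-3=1; pred: 16+1-8=9
Step 3: prey: 1+0-0=1; pred: 9+0-4=5
Step 4: prey: 1+0-0=1; pred: 5+0-2=3
Step 5: prey: 1+0-0=1; pred: 3+0-1=2
Step 6: prey: 1+0-0=1; pred: 2+0-1=1
Step 7: prey: 1+0-0=1; pred: 1+0-0=1
Steps 8-15: state stable at prey=1, pred=1 (no change)
No extinction within 15 steps

Answer: 16 both-alive 1 1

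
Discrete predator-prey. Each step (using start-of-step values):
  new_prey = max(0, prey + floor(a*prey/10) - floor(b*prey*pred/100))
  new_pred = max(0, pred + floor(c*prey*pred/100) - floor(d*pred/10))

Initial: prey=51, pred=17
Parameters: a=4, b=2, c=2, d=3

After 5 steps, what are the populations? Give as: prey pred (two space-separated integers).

Answer: 0 59

Derivation:
Step 1: prey: 51+20-17=54; pred: 17+17-5=29
Step 2: prey: 54+21-31=44; pred: 29+31-8=52
Step 3: prey: 44+17-45=16; pred: 52+45-15=82
Step 4: prey: 16+6-26=0; pred: 82+26-24=84
Step 5: prey: 0+0-0=0; pred: 84+0-25=59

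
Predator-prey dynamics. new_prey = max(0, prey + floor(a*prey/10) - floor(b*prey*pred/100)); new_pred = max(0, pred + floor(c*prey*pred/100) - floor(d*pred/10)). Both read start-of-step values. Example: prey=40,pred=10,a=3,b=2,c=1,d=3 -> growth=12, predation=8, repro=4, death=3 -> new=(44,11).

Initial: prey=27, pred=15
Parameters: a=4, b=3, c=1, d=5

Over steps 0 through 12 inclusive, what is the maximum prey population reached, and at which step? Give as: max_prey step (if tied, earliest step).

Step 1: prey: 27+10-12=25; pred: 15+4-7=12
Step 2: prey: 25+10-9=26; pred: 12+3-6=9
Step 3: prey: 26+10-7=29; pred: 9+2-4=7
Step 4: prey: 29+11-6=34; pred: 7+2-3=6
Step 5: prey: 34+13-6=41; pred: 6+2-3=5
Step 6: prey: 41+16-6=51; pred: 5+2-2=5
Step 7: prey: 51+20-7=64; pred: 5+2-2=5
Step 8: prey: 64+25-9=80; pred: 5+3-2=6
Step 9: prey: 80+32-14=98; pred: 6+4-3=7
Step 10: prey: 98+39-20=117; pred: 7+6-3=10
Step 11: prey: 117+46-35=128; pred: 10+11-5=16
Step 12: prey: 128+51-61=118; pred: 16+20-8=28
Max prey = 128 at step 11

Answer: 128 11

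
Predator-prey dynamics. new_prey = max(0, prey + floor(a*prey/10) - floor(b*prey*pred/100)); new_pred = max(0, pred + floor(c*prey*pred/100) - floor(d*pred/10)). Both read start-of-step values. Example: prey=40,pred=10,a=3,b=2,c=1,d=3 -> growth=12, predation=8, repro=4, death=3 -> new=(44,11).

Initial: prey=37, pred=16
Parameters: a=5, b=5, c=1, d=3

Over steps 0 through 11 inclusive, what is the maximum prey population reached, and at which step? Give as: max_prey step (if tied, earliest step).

Answer: 38 11

Derivation:
Step 1: prey: 37+18-29=26; pred: 16+5-4=17
Step 2: prey: 26+13-22=17; pred: 17+4-5=16
Step 3: prey: 17+8-13=12; pred: 16+2-4=14
Step 4: prey: 12+6-8=10; pred: 14+1-4=11
Step 5: prey: 10+5-5=10; pred: 11+1-3=9
Step 6: prey: 10+5-4=11; pred: 9+0-2=7
Step 7: prey: 11+5-3=13; pred: 7+0-2=5
Step 8: prey: 13+6-3=16; pred: 5+0-1=4
Step 9: prey: 16+8-3=21; pred: 4+0-1=3
Step 10: prey: 21+10-3=28; pred: 3+0-0=3
Step 11: prey: 28+14-4=38; pred: 3+0-0=3
Max prey = 38 at step 11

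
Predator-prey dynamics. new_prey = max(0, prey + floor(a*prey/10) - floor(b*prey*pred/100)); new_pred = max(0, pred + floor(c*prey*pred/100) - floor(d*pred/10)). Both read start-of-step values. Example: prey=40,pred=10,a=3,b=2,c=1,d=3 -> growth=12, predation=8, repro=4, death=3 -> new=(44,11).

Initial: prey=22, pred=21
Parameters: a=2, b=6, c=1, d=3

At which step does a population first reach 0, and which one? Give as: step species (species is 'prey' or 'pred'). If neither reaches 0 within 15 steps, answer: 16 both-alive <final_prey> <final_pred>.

Answer: 1 prey

Derivation:
Step 1: prey: 22+4-27=0; pred: 21+4-6=19
First extinction: prey at step 1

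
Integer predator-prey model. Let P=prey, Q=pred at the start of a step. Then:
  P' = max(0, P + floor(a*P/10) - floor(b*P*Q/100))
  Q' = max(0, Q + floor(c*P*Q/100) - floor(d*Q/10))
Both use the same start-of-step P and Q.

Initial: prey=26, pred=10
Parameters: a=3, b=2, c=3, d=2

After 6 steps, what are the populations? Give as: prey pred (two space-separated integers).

Step 1: prey: 26+7-5=28; pred: 10+7-2=15
Step 2: prey: 28+8-8=28; pred: 15+12-3=24
Step 3: prey: 28+8-13=23; pred: 24+20-4=40
Step 4: prey: 23+6-18=11; pred: 40+27-8=59
Step 5: prey: 11+3-12=2; pred: 59+19-11=67
Step 6: prey: 2+0-2=0; pred: 67+4-13=58

Answer: 0 58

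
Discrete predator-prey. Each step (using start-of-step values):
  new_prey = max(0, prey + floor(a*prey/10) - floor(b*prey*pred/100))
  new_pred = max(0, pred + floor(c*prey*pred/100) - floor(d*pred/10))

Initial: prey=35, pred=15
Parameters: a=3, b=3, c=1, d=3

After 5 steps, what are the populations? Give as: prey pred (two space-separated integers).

Answer: 15 13

Derivation:
Step 1: prey: 35+10-15=30; pred: 15+5-4=16
Step 2: prey: 30+9-14=25; pred: 16+4-4=16
Step 3: prey: 25+7-12=20; pred: 16+4-4=16
Step 4: prey: 20+6-9=17; pred: 16+3-4=15
Step 5: prey: 17+5-7=15; pred: 15+2-4=13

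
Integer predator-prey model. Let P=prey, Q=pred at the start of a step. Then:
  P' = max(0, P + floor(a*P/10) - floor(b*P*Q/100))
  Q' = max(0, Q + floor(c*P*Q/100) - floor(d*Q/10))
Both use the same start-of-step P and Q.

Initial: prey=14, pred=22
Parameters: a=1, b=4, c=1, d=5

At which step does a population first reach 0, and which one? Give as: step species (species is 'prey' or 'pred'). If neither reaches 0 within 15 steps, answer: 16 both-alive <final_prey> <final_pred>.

Answer: 16 both-alive 2 1

Derivation:
Step 1: prey: 14+1-12=3; pred: 22+3-11=14
Step 2: prey: 3+0-1=2; pred: 14+0-7=7
Step 3: prey: 2+0-0=2; pred: 7+0-3=4
Step 4: prey: 2+0-0=2; pred: 4+0-2=2
Step 5: prey: 2+0-0=2; pred: 2+0-1=1
Step 6: prey: 2+0-0=2; pred: 1+0-0=1
Steps 7-15: state stable at prey=2, pred=1 (no change)
No extinction within 15 steps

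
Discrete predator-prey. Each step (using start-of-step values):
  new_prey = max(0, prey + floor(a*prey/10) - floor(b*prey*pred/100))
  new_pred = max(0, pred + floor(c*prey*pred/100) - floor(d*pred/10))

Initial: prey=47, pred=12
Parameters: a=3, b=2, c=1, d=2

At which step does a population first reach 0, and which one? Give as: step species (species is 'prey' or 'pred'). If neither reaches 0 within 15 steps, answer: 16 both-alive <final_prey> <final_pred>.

Step 1: prey: 47+14-11=50; pred: 12+5-2=15
Step 2: prey: 50+15-15=50; pred: 15+7-3=19
Step 3: prey: 50+15-19=46; pred: 19+9-3=25
Step 4: prey: 46+13-23=36; pred: 25+11-5=31
Step 5: prey: 36+10-22=24; pred: 31+11-6=36
Step 6: prey: 24+7-17=14; pred: 36+8-7=37
Step 7: prey: 14+4-10=8; pred: 37+5-7=35
Step 8: prey: 8+2-5=5; pred: 35+2-7=30
Step 9: prey: 5+1-3=3; pred: 30+1-6=25
Step 10: prey: 3+0-1=2; pred: 25+0-5=20
Step 11: prey: 2+0-0=2; pred: 20+0-4=16
Step 12: prey: 2+0-0=2; pred: 16+0-3=13
Step 13: prey: 2+0-0=2; pred: 13+0-2=11
Step 14: prey: 2+0-0=2; pred: 11+0-2=9
Step 15: prey: 2+0-0=2; pred: 9+0-1=8
No extinction within 15 steps

Answer: 16 both-alive 2 8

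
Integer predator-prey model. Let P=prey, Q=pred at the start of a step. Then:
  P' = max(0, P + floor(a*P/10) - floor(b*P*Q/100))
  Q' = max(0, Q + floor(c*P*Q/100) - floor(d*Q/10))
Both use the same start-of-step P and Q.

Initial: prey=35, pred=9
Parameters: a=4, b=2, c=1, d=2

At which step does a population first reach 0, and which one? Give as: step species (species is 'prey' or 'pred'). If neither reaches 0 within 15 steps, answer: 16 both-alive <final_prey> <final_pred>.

Step 1: prey: 35+14-6=43; pred: 9+3-1=11
Step 2: prey: 43+17-9=51; pred: 11+4-2=13
Step 3: prey: 51+20-13=58; pred: 13+6-2=17
Step 4: prey: 58+23-19=62; pred: 17+9-3=23
Step 5: prey: 62+24-28=58; pred: 23+14-4=33
Step 6: prey: 58+23-38=43; pred: 33+19-6=46
Step 7: prey: 43+17-39=21; pred: 46+19-9=56
Step 8: prey: 21+8-23=6; pred: 56+11-11=56
Step 9: prey: 6+2-6=2; pred: 56+3-11=48
Step 10: prey: 2+0-1=1; pred: 48+0-9=39
Step 11: prey: 1+0-0=1; pred: 39+0-7=32
Step 12: prey: 1+0-0=1; pred: 32+0-6=26
Step 13: prey: 1+0-0=1; pred: 26+0-5=21
Step 14: prey: 1+0-0=1; pred: 21+0-4=17
Step 15: prey: 1+0-0=1; pred: 17+0-3=14
No extinction within 15 steps

Answer: 16 both-alive 1 14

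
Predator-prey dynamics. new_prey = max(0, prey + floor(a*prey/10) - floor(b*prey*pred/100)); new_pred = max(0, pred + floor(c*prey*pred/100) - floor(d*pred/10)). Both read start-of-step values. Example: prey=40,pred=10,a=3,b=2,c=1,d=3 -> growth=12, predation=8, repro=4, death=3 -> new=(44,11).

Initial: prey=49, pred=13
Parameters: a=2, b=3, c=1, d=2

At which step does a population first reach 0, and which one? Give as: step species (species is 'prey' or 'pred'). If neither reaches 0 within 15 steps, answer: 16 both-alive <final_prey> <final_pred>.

Answer: 16 both-alive 2 4

Derivation:
Step 1: prey: 49+9-19=39; pred: 13+6-2=17
Step 2: prey: 39+7-19=27; pred: 17+6-3=20
Step 3: prey: 27+5-16=16; pred: 20+5-4=21
Step 4: prey: 16+3-10=9; pred: 21+3-4=20
Step 5: prey: 9+1-5=5; pred: 20+1-4=17
Step 6: prey: 5+1-2=4; pred: 17+0-3=14
Step 7: prey: 4+0-1=3; pred: 14+0-2=12
Step 8: prey: 3+0-1=2; pred: 12+0-2=10
Step 9: prey: 2+0-0=2; pred: 10+0-2=8
Step 10: prey: 2+0-0=2; pred: 8+0-1=7
Step 11: prey: 2+0-0=2; pred: 7+0-1=6
Step 12: prey: 2+0-0=2; pred: 6+0-1=5
Step 13: prey: 2+0-0=2; pred: 5+0-1=4
Step 14: prey: 2+0-0=2; pred: 4+0-0=4
Steps 15-15: state stable at prey=2, pred=4 (no change)
No extinction within 15 steps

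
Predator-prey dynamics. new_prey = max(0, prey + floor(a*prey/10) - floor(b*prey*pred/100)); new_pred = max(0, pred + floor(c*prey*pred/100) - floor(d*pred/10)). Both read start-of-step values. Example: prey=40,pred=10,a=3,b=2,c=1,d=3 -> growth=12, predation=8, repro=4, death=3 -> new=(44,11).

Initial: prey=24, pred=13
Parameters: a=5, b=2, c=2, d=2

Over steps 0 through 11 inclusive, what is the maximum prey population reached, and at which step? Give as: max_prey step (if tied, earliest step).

Answer: 36 3

Derivation:
Step 1: prey: 24+12-6=30; pred: 13+6-2=17
Step 2: prey: 30+15-10=35; pred: 17+10-3=24
Step 3: prey: 35+17-16=36; pred: 24+16-4=36
Step 4: prey: 36+18-25=29; pred: 36+25-7=54
Step 5: prey: 29+14-31=12; pred: 54+31-10=75
Step 6: prey: 12+6-18=0; pred: 75+18-15=78
Step 7: prey: 0+0-0=0; pred: 78+0-15=63
Step 8: prey: 0+0-0=0; pred: 63+0-12=51
Step 9: prey: 0+0-0=0; pred: 51+0-10=41
Step 10: prey: 0+0-0=0; pred: 41+0-8=33
Step 11: prey: 0+0-0=0; pred: 33+0-6=27
Max prey = 36 at step 3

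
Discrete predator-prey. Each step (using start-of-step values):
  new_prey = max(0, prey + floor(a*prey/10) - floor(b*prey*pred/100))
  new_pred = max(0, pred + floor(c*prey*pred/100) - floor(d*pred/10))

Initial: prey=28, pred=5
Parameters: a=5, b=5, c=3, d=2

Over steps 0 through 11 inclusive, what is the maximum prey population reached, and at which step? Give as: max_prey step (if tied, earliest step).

Step 1: prey: 28+14-7=35; pred: 5+4-1=8
Step 2: prey: 35+17-14=38; pred: 8+8-1=15
Step 3: prey: 38+19-28=29; pred: 15+17-3=29
Step 4: prey: 29+14-42=1; pred: 29+25-5=49
Step 5: prey: 1+0-2=0; pred: 49+1-9=41
Step 6: prey: 0+0-0=0; pred: 41+0-8=33
Step 7: prey: 0+0-0=0; pred: 33+0-6=27
Step 8: prey: 0+0-0=0; pred: 27+0-5=22
Step 9: prey: 0+0-0=0; pred: 22+0-4=18
Step 10: prey: 0+0-0=0; pred: 18+0-3=15
Step 11: prey: 0+0-0=0; pred: 15+0-3=12
Max prey = 38 at step 2

Answer: 38 2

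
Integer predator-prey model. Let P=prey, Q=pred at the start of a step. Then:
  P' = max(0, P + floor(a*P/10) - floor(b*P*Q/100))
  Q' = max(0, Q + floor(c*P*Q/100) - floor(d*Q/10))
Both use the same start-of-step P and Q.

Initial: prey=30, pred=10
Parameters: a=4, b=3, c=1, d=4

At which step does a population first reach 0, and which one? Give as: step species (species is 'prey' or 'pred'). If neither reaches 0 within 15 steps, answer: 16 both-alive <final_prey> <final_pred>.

Answer: 16 both-alive 9 8

Derivation:
Step 1: prey: 30+12-9=33; pred: 10+3-4=9
Step 2: prey: 33+13-8=38; pred: 9+2-3=8
Step 3: prey: 38+15-9=44; pred: 8+3-3=8
Step 4: prey: 44+17-10=51; pred: 8+3-3=8
Step 5: prey: 51+20-12=59; pred: 8+4-3=9
Step 6: prey: 59+23-15=67; pred: 9+5-3=11
Step 7: prey: 67+26-22=71; pred: 11+7-4=14
Step 8: prey: 71+28-29=70; pred: 14+9-5=18
Step 9: prey: 70+28-37=61; pred: 18+12-7=23
Step 10: prey: 61+24-42=43; pred: 23+14-9=28
Step 11: prey: 43+17-36=24; pred: 28+12-11=29
Step 12: prey: 24+9-20=13; pred: 29+6-11=24
Step 13: prey: 13+5-9=9; pred: 24+3-9=18
Step 14: prey: 9+3-4=8; pred: 18+1-7=12
Step 15: prey: 8+3-2=9; pred: 12+0-4=8
No extinction within 15 steps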